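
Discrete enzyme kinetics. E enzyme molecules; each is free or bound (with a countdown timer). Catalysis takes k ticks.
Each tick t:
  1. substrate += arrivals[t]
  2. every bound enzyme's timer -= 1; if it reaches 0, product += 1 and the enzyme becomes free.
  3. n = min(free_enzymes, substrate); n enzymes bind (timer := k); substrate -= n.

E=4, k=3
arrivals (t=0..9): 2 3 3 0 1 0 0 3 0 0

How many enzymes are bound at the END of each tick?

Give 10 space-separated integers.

t=0: arr=2 -> substrate=0 bound=2 product=0
t=1: arr=3 -> substrate=1 bound=4 product=0
t=2: arr=3 -> substrate=4 bound=4 product=0
t=3: arr=0 -> substrate=2 bound=4 product=2
t=4: arr=1 -> substrate=1 bound=4 product=4
t=5: arr=0 -> substrate=1 bound=4 product=4
t=6: arr=0 -> substrate=0 bound=3 product=6
t=7: arr=3 -> substrate=0 bound=4 product=8
t=8: arr=0 -> substrate=0 bound=4 product=8
t=9: arr=0 -> substrate=0 bound=3 product=9

Answer: 2 4 4 4 4 4 3 4 4 3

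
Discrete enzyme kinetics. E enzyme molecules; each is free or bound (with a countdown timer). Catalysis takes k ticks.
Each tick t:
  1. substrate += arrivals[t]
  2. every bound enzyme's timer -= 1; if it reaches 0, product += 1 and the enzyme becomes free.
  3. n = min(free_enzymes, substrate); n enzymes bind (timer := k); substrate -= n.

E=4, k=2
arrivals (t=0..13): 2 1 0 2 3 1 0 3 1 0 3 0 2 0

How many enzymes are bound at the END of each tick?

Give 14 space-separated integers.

t=0: arr=2 -> substrate=0 bound=2 product=0
t=1: arr=1 -> substrate=0 bound=3 product=0
t=2: arr=0 -> substrate=0 bound=1 product=2
t=3: arr=2 -> substrate=0 bound=2 product=3
t=4: arr=3 -> substrate=1 bound=4 product=3
t=5: arr=1 -> substrate=0 bound=4 product=5
t=6: arr=0 -> substrate=0 bound=2 product=7
t=7: arr=3 -> substrate=0 bound=3 product=9
t=8: arr=1 -> substrate=0 bound=4 product=9
t=9: arr=0 -> substrate=0 bound=1 product=12
t=10: arr=3 -> substrate=0 bound=3 product=13
t=11: arr=0 -> substrate=0 bound=3 product=13
t=12: arr=2 -> substrate=0 bound=2 product=16
t=13: arr=0 -> substrate=0 bound=2 product=16

Answer: 2 3 1 2 4 4 2 3 4 1 3 3 2 2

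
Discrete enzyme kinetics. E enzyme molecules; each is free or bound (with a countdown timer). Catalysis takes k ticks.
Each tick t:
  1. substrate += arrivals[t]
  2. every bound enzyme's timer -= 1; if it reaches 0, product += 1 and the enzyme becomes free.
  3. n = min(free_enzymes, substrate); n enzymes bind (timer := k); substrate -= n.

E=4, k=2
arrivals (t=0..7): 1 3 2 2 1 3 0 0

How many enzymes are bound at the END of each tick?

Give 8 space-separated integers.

t=0: arr=1 -> substrate=0 bound=1 product=0
t=1: arr=3 -> substrate=0 bound=4 product=0
t=2: arr=2 -> substrate=1 bound=4 product=1
t=3: arr=2 -> substrate=0 bound=4 product=4
t=4: arr=1 -> substrate=0 bound=4 product=5
t=5: arr=3 -> substrate=0 bound=4 product=8
t=6: arr=0 -> substrate=0 bound=3 product=9
t=7: arr=0 -> substrate=0 bound=0 product=12

Answer: 1 4 4 4 4 4 3 0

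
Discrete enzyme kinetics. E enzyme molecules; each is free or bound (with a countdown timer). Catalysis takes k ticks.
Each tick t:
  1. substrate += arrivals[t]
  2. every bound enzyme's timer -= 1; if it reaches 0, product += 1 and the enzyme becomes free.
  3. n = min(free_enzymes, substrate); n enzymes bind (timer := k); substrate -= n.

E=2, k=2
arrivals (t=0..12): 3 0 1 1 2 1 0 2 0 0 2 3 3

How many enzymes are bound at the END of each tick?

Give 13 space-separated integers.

Answer: 2 2 2 2 2 2 2 2 2 2 2 2 2

Derivation:
t=0: arr=3 -> substrate=1 bound=2 product=0
t=1: arr=0 -> substrate=1 bound=2 product=0
t=2: arr=1 -> substrate=0 bound=2 product=2
t=3: arr=1 -> substrate=1 bound=2 product=2
t=4: arr=2 -> substrate=1 bound=2 product=4
t=5: arr=1 -> substrate=2 bound=2 product=4
t=6: arr=0 -> substrate=0 bound=2 product=6
t=7: arr=2 -> substrate=2 bound=2 product=6
t=8: arr=0 -> substrate=0 bound=2 product=8
t=9: arr=0 -> substrate=0 bound=2 product=8
t=10: arr=2 -> substrate=0 bound=2 product=10
t=11: arr=3 -> substrate=3 bound=2 product=10
t=12: arr=3 -> substrate=4 bound=2 product=12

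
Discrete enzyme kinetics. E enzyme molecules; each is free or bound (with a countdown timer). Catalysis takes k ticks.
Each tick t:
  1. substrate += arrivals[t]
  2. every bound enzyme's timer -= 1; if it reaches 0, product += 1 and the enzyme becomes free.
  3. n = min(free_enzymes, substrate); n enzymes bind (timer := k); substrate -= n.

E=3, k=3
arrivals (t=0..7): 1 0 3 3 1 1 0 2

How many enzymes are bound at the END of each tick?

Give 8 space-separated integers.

Answer: 1 1 3 3 3 3 3 3

Derivation:
t=0: arr=1 -> substrate=0 bound=1 product=0
t=1: arr=0 -> substrate=0 bound=1 product=0
t=2: arr=3 -> substrate=1 bound=3 product=0
t=3: arr=3 -> substrate=3 bound=3 product=1
t=4: arr=1 -> substrate=4 bound=3 product=1
t=5: arr=1 -> substrate=3 bound=3 product=3
t=6: arr=0 -> substrate=2 bound=3 product=4
t=7: arr=2 -> substrate=4 bound=3 product=4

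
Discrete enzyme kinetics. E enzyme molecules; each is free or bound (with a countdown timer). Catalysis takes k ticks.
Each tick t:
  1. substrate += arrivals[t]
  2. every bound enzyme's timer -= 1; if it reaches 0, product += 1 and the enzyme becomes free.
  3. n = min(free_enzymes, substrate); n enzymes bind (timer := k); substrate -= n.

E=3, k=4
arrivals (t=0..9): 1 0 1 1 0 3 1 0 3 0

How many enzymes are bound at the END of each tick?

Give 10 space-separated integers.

Answer: 1 1 2 3 2 3 3 3 3 3

Derivation:
t=0: arr=1 -> substrate=0 bound=1 product=0
t=1: arr=0 -> substrate=0 bound=1 product=0
t=2: arr=1 -> substrate=0 bound=2 product=0
t=3: arr=1 -> substrate=0 bound=3 product=0
t=4: arr=0 -> substrate=0 bound=2 product=1
t=5: arr=3 -> substrate=2 bound=3 product=1
t=6: arr=1 -> substrate=2 bound=3 product=2
t=7: arr=0 -> substrate=1 bound=3 product=3
t=8: arr=3 -> substrate=4 bound=3 product=3
t=9: arr=0 -> substrate=3 bound=3 product=4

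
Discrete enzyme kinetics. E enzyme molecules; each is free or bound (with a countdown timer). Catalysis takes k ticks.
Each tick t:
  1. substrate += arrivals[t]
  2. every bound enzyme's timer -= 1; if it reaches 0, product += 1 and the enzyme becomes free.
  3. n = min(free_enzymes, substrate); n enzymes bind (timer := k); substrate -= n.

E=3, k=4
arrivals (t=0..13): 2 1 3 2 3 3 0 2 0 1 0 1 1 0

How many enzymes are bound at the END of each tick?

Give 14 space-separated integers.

t=0: arr=2 -> substrate=0 bound=2 product=0
t=1: arr=1 -> substrate=0 bound=3 product=0
t=2: arr=3 -> substrate=3 bound=3 product=0
t=3: arr=2 -> substrate=5 bound=3 product=0
t=4: arr=3 -> substrate=6 bound=3 product=2
t=5: arr=3 -> substrate=8 bound=3 product=3
t=6: arr=0 -> substrate=8 bound=3 product=3
t=7: arr=2 -> substrate=10 bound=3 product=3
t=8: arr=0 -> substrate=8 bound=3 product=5
t=9: arr=1 -> substrate=8 bound=3 product=6
t=10: arr=0 -> substrate=8 bound=3 product=6
t=11: arr=1 -> substrate=9 bound=3 product=6
t=12: arr=1 -> substrate=8 bound=3 product=8
t=13: arr=0 -> substrate=7 bound=3 product=9

Answer: 2 3 3 3 3 3 3 3 3 3 3 3 3 3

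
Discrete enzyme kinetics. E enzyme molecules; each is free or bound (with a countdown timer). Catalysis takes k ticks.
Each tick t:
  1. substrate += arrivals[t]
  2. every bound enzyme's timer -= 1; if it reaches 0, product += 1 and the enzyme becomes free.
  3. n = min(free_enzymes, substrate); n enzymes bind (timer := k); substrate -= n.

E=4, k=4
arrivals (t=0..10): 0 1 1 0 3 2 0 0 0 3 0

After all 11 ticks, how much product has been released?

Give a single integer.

Answer: 6

Derivation:
t=0: arr=0 -> substrate=0 bound=0 product=0
t=1: arr=1 -> substrate=0 bound=1 product=0
t=2: arr=1 -> substrate=0 bound=2 product=0
t=3: arr=0 -> substrate=0 bound=2 product=0
t=4: arr=3 -> substrate=1 bound=4 product=0
t=5: arr=2 -> substrate=2 bound=4 product=1
t=6: arr=0 -> substrate=1 bound=4 product=2
t=7: arr=0 -> substrate=1 bound=4 product=2
t=8: arr=0 -> substrate=0 bound=3 product=4
t=9: arr=3 -> substrate=1 bound=4 product=5
t=10: arr=0 -> substrate=0 bound=4 product=6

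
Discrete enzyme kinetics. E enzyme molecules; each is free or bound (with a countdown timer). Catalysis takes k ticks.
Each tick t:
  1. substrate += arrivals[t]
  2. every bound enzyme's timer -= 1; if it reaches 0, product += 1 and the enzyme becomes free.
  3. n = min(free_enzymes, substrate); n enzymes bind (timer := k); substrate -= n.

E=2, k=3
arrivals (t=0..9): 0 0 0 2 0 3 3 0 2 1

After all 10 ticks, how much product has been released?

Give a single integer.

t=0: arr=0 -> substrate=0 bound=0 product=0
t=1: arr=0 -> substrate=0 bound=0 product=0
t=2: arr=0 -> substrate=0 bound=0 product=0
t=3: arr=2 -> substrate=0 bound=2 product=0
t=4: arr=0 -> substrate=0 bound=2 product=0
t=5: arr=3 -> substrate=3 bound=2 product=0
t=6: arr=3 -> substrate=4 bound=2 product=2
t=7: arr=0 -> substrate=4 bound=2 product=2
t=8: arr=2 -> substrate=6 bound=2 product=2
t=9: arr=1 -> substrate=5 bound=2 product=4

Answer: 4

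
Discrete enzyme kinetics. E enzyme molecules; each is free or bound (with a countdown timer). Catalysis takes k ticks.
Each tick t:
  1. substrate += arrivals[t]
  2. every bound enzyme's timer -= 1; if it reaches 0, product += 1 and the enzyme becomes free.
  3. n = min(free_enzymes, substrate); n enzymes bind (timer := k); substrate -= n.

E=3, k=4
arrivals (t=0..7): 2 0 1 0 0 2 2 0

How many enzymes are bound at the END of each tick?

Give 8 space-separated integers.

t=0: arr=2 -> substrate=0 bound=2 product=0
t=1: arr=0 -> substrate=0 bound=2 product=0
t=2: arr=1 -> substrate=0 bound=3 product=0
t=3: arr=0 -> substrate=0 bound=3 product=0
t=4: arr=0 -> substrate=0 bound=1 product=2
t=5: arr=2 -> substrate=0 bound=3 product=2
t=6: arr=2 -> substrate=1 bound=3 product=3
t=7: arr=0 -> substrate=1 bound=3 product=3

Answer: 2 2 3 3 1 3 3 3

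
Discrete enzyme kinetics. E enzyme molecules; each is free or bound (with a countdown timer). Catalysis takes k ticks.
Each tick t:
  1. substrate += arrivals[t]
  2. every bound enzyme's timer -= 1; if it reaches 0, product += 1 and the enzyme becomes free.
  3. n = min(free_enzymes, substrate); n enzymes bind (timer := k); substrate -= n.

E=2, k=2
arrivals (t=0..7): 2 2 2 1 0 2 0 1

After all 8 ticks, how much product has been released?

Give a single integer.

t=0: arr=2 -> substrate=0 bound=2 product=0
t=1: arr=2 -> substrate=2 bound=2 product=0
t=2: arr=2 -> substrate=2 bound=2 product=2
t=3: arr=1 -> substrate=3 bound=2 product=2
t=4: arr=0 -> substrate=1 bound=2 product=4
t=5: arr=2 -> substrate=3 bound=2 product=4
t=6: arr=0 -> substrate=1 bound=2 product=6
t=7: arr=1 -> substrate=2 bound=2 product=6

Answer: 6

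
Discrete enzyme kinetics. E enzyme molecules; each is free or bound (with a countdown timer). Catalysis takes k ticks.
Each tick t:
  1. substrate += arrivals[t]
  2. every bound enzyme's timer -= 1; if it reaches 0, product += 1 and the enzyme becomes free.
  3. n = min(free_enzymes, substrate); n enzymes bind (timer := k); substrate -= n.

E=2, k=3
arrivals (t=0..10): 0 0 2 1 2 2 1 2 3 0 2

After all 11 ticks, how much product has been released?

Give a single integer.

t=0: arr=0 -> substrate=0 bound=0 product=0
t=1: arr=0 -> substrate=0 bound=0 product=0
t=2: arr=2 -> substrate=0 bound=2 product=0
t=3: arr=1 -> substrate=1 bound=2 product=0
t=4: arr=2 -> substrate=3 bound=2 product=0
t=5: arr=2 -> substrate=3 bound=2 product=2
t=6: arr=1 -> substrate=4 bound=2 product=2
t=7: arr=2 -> substrate=6 bound=2 product=2
t=8: arr=3 -> substrate=7 bound=2 product=4
t=9: arr=0 -> substrate=7 bound=2 product=4
t=10: arr=2 -> substrate=9 bound=2 product=4

Answer: 4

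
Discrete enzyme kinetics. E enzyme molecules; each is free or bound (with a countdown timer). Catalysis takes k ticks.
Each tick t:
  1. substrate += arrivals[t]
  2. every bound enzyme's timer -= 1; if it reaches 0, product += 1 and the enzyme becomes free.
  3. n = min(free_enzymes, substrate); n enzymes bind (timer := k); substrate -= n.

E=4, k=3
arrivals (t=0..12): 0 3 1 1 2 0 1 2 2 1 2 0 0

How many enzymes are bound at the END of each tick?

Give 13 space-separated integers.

t=0: arr=0 -> substrate=0 bound=0 product=0
t=1: arr=3 -> substrate=0 bound=3 product=0
t=2: arr=1 -> substrate=0 bound=4 product=0
t=3: arr=1 -> substrate=1 bound=4 product=0
t=4: arr=2 -> substrate=0 bound=4 product=3
t=5: arr=0 -> substrate=0 bound=3 product=4
t=6: arr=1 -> substrate=0 bound=4 product=4
t=7: arr=2 -> substrate=0 bound=3 product=7
t=8: arr=2 -> substrate=1 bound=4 product=7
t=9: arr=1 -> substrate=1 bound=4 product=8
t=10: arr=2 -> substrate=1 bound=4 product=10
t=11: arr=0 -> substrate=0 bound=4 product=11
t=12: arr=0 -> substrate=0 bound=3 product=12

Answer: 0 3 4 4 4 3 4 3 4 4 4 4 3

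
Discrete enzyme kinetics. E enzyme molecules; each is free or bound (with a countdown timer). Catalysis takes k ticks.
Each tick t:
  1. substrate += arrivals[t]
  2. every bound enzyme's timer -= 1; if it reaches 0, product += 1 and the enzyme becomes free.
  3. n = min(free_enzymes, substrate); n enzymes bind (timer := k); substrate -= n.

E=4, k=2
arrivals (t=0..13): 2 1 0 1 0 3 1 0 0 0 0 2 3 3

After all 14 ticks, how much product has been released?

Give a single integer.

t=0: arr=2 -> substrate=0 bound=2 product=0
t=1: arr=1 -> substrate=0 bound=3 product=0
t=2: arr=0 -> substrate=0 bound=1 product=2
t=3: arr=1 -> substrate=0 bound=1 product=3
t=4: arr=0 -> substrate=0 bound=1 product=3
t=5: arr=3 -> substrate=0 bound=3 product=4
t=6: arr=1 -> substrate=0 bound=4 product=4
t=7: arr=0 -> substrate=0 bound=1 product=7
t=8: arr=0 -> substrate=0 bound=0 product=8
t=9: arr=0 -> substrate=0 bound=0 product=8
t=10: arr=0 -> substrate=0 bound=0 product=8
t=11: arr=2 -> substrate=0 bound=2 product=8
t=12: arr=3 -> substrate=1 bound=4 product=8
t=13: arr=3 -> substrate=2 bound=4 product=10

Answer: 10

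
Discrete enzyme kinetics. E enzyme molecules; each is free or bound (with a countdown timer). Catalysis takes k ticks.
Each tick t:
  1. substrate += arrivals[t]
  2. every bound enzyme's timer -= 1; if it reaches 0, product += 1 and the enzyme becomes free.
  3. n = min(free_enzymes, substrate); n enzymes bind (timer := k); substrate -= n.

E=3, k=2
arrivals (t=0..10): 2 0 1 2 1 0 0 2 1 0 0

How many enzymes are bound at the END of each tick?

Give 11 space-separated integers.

Answer: 2 2 1 3 3 1 0 2 3 1 0

Derivation:
t=0: arr=2 -> substrate=0 bound=2 product=0
t=1: arr=0 -> substrate=0 bound=2 product=0
t=2: arr=1 -> substrate=0 bound=1 product=2
t=3: arr=2 -> substrate=0 bound=3 product=2
t=4: arr=1 -> substrate=0 bound=3 product=3
t=5: arr=0 -> substrate=0 bound=1 product=5
t=6: arr=0 -> substrate=0 bound=0 product=6
t=7: arr=2 -> substrate=0 bound=2 product=6
t=8: arr=1 -> substrate=0 bound=3 product=6
t=9: arr=0 -> substrate=0 bound=1 product=8
t=10: arr=0 -> substrate=0 bound=0 product=9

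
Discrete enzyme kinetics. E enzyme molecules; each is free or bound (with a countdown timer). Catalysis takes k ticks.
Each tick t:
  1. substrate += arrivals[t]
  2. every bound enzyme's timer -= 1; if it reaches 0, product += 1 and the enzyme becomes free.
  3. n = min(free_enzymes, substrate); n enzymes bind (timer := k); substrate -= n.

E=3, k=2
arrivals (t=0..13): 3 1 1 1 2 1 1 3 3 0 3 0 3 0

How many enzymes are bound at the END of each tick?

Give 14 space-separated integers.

t=0: arr=3 -> substrate=0 bound=3 product=0
t=1: arr=1 -> substrate=1 bound=3 product=0
t=2: arr=1 -> substrate=0 bound=2 product=3
t=3: arr=1 -> substrate=0 bound=3 product=3
t=4: arr=2 -> substrate=0 bound=3 product=5
t=5: arr=1 -> substrate=0 bound=3 product=6
t=6: arr=1 -> substrate=0 bound=2 product=8
t=7: arr=3 -> substrate=1 bound=3 product=9
t=8: arr=3 -> substrate=3 bound=3 product=10
t=9: arr=0 -> substrate=1 bound=3 product=12
t=10: arr=3 -> substrate=3 bound=3 product=13
t=11: arr=0 -> substrate=1 bound=3 product=15
t=12: arr=3 -> substrate=3 bound=3 product=16
t=13: arr=0 -> substrate=1 bound=3 product=18

Answer: 3 3 2 3 3 3 2 3 3 3 3 3 3 3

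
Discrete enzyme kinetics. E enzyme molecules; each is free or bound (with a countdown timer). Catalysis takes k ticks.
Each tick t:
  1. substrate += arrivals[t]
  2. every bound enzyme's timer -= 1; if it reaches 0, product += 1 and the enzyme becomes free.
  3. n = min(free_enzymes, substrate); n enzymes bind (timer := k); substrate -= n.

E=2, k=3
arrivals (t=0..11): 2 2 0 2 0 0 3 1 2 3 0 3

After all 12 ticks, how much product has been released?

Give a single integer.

Answer: 6

Derivation:
t=0: arr=2 -> substrate=0 bound=2 product=0
t=1: arr=2 -> substrate=2 bound=2 product=0
t=2: arr=0 -> substrate=2 bound=2 product=0
t=3: arr=2 -> substrate=2 bound=2 product=2
t=4: arr=0 -> substrate=2 bound=2 product=2
t=5: arr=0 -> substrate=2 bound=2 product=2
t=6: arr=3 -> substrate=3 bound=2 product=4
t=7: arr=1 -> substrate=4 bound=2 product=4
t=8: arr=2 -> substrate=6 bound=2 product=4
t=9: arr=3 -> substrate=7 bound=2 product=6
t=10: arr=0 -> substrate=7 bound=2 product=6
t=11: arr=3 -> substrate=10 bound=2 product=6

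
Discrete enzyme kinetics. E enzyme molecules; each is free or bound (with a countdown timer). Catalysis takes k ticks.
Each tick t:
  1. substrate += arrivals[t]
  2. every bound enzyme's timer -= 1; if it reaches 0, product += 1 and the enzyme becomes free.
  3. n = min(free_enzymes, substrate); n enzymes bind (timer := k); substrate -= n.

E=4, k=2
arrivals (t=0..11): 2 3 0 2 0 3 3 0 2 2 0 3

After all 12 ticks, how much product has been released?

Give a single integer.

t=0: arr=2 -> substrate=0 bound=2 product=0
t=1: arr=3 -> substrate=1 bound=4 product=0
t=2: arr=0 -> substrate=0 bound=3 product=2
t=3: arr=2 -> substrate=0 bound=3 product=4
t=4: arr=0 -> substrate=0 bound=2 product=5
t=5: arr=3 -> substrate=0 bound=3 product=7
t=6: arr=3 -> substrate=2 bound=4 product=7
t=7: arr=0 -> substrate=0 bound=3 product=10
t=8: arr=2 -> substrate=0 bound=4 product=11
t=9: arr=2 -> substrate=0 bound=4 product=13
t=10: arr=0 -> substrate=0 bound=2 product=15
t=11: arr=3 -> substrate=0 bound=3 product=17

Answer: 17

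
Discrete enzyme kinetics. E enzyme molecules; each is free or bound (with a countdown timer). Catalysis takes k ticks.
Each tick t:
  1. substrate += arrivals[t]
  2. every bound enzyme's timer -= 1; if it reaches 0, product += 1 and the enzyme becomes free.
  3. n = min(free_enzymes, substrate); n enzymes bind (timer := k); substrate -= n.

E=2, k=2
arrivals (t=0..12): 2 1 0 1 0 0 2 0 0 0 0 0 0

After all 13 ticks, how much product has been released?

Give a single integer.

Answer: 6

Derivation:
t=0: arr=2 -> substrate=0 bound=2 product=0
t=1: arr=1 -> substrate=1 bound=2 product=0
t=2: arr=0 -> substrate=0 bound=1 product=2
t=3: arr=1 -> substrate=0 bound=2 product=2
t=4: arr=0 -> substrate=0 bound=1 product=3
t=5: arr=0 -> substrate=0 bound=0 product=4
t=6: arr=2 -> substrate=0 bound=2 product=4
t=7: arr=0 -> substrate=0 bound=2 product=4
t=8: arr=0 -> substrate=0 bound=0 product=6
t=9: arr=0 -> substrate=0 bound=0 product=6
t=10: arr=0 -> substrate=0 bound=0 product=6
t=11: arr=0 -> substrate=0 bound=0 product=6
t=12: arr=0 -> substrate=0 bound=0 product=6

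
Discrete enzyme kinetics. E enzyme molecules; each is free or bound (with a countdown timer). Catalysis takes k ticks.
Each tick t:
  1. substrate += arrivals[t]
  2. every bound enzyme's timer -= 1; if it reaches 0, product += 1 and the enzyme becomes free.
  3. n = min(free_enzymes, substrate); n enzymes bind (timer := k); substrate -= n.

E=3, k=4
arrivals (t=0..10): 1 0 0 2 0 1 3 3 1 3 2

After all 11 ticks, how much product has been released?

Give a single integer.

t=0: arr=1 -> substrate=0 bound=1 product=0
t=1: arr=0 -> substrate=0 bound=1 product=0
t=2: arr=0 -> substrate=0 bound=1 product=0
t=3: arr=2 -> substrate=0 bound=3 product=0
t=4: arr=0 -> substrate=0 bound=2 product=1
t=5: arr=1 -> substrate=0 bound=3 product=1
t=6: arr=3 -> substrate=3 bound=3 product=1
t=7: arr=3 -> substrate=4 bound=3 product=3
t=8: arr=1 -> substrate=5 bound=3 product=3
t=9: arr=3 -> substrate=7 bound=3 product=4
t=10: arr=2 -> substrate=9 bound=3 product=4

Answer: 4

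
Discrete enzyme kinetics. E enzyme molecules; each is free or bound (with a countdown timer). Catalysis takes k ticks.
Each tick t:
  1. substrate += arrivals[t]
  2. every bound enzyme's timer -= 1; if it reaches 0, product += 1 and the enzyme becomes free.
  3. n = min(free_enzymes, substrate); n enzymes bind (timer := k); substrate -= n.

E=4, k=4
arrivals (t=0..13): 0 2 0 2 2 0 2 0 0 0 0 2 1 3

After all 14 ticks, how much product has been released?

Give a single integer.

t=0: arr=0 -> substrate=0 bound=0 product=0
t=1: arr=2 -> substrate=0 bound=2 product=0
t=2: arr=0 -> substrate=0 bound=2 product=0
t=3: arr=2 -> substrate=0 bound=4 product=0
t=4: arr=2 -> substrate=2 bound=4 product=0
t=5: arr=0 -> substrate=0 bound=4 product=2
t=6: arr=2 -> substrate=2 bound=4 product=2
t=7: arr=0 -> substrate=0 bound=4 product=4
t=8: arr=0 -> substrate=0 bound=4 product=4
t=9: arr=0 -> substrate=0 bound=2 product=6
t=10: arr=0 -> substrate=0 bound=2 product=6
t=11: arr=2 -> substrate=0 bound=2 product=8
t=12: arr=1 -> substrate=0 bound=3 product=8
t=13: arr=3 -> substrate=2 bound=4 product=8

Answer: 8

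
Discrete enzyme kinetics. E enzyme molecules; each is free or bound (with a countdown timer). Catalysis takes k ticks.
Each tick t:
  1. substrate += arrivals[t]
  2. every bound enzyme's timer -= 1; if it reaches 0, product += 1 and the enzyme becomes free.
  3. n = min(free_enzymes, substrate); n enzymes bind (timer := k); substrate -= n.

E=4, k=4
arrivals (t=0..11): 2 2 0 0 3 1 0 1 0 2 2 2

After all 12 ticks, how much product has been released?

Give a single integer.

t=0: arr=2 -> substrate=0 bound=2 product=0
t=1: arr=2 -> substrate=0 bound=4 product=0
t=2: arr=0 -> substrate=0 bound=4 product=0
t=3: arr=0 -> substrate=0 bound=4 product=0
t=4: arr=3 -> substrate=1 bound=4 product=2
t=5: arr=1 -> substrate=0 bound=4 product=4
t=6: arr=0 -> substrate=0 bound=4 product=4
t=7: arr=1 -> substrate=1 bound=4 product=4
t=8: arr=0 -> substrate=0 bound=3 product=6
t=9: arr=2 -> substrate=0 bound=3 product=8
t=10: arr=2 -> substrate=1 bound=4 product=8
t=11: arr=2 -> substrate=3 bound=4 product=8

Answer: 8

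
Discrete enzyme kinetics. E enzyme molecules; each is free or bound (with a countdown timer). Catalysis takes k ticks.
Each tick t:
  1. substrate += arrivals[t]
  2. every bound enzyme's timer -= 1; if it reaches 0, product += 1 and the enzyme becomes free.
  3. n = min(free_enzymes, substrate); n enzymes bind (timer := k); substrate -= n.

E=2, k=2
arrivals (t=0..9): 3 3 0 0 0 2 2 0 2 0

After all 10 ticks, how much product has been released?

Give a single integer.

Answer: 8

Derivation:
t=0: arr=3 -> substrate=1 bound=2 product=0
t=1: arr=3 -> substrate=4 bound=2 product=0
t=2: arr=0 -> substrate=2 bound=2 product=2
t=3: arr=0 -> substrate=2 bound=2 product=2
t=4: arr=0 -> substrate=0 bound=2 product=4
t=5: arr=2 -> substrate=2 bound=2 product=4
t=6: arr=2 -> substrate=2 bound=2 product=6
t=7: arr=0 -> substrate=2 bound=2 product=6
t=8: arr=2 -> substrate=2 bound=2 product=8
t=9: arr=0 -> substrate=2 bound=2 product=8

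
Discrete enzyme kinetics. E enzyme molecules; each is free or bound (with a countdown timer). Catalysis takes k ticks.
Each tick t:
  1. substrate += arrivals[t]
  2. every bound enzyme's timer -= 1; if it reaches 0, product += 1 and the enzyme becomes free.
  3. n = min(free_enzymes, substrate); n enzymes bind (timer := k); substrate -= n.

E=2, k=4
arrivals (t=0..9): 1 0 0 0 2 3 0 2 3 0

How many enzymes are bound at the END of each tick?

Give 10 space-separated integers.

t=0: arr=1 -> substrate=0 bound=1 product=0
t=1: arr=0 -> substrate=0 bound=1 product=0
t=2: arr=0 -> substrate=0 bound=1 product=0
t=3: arr=0 -> substrate=0 bound=1 product=0
t=4: arr=2 -> substrate=0 bound=2 product=1
t=5: arr=3 -> substrate=3 bound=2 product=1
t=6: arr=0 -> substrate=3 bound=2 product=1
t=7: arr=2 -> substrate=5 bound=2 product=1
t=8: arr=3 -> substrate=6 bound=2 product=3
t=9: arr=0 -> substrate=6 bound=2 product=3

Answer: 1 1 1 1 2 2 2 2 2 2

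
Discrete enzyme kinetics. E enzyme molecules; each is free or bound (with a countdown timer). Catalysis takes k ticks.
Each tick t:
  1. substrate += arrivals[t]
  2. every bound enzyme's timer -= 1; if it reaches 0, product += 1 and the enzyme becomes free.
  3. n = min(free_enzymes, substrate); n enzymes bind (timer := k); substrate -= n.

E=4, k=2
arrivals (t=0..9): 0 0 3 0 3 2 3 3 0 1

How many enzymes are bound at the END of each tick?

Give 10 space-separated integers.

t=0: arr=0 -> substrate=0 bound=0 product=0
t=1: arr=0 -> substrate=0 bound=0 product=0
t=2: arr=3 -> substrate=0 bound=3 product=0
t=3: arr=0 -> substrate=0 bound=3 product=0
t=4: arr=3 -> substrate=0 bound=3 product=3
t=5: arr=2 -> substrate=1 bound=4 product=3
t=6: arr=3 -> substrate=1 bound=4 product=6
t=7: arr=3 -> substrate=3 bound=4 product=7
t=8: arr=0 -> substrate=0 bound=4 product=10
t=9: arr=1 -> substrate=0 bound=4 product=11

Answer: 0 0 3 3 3 4 4 4 4 4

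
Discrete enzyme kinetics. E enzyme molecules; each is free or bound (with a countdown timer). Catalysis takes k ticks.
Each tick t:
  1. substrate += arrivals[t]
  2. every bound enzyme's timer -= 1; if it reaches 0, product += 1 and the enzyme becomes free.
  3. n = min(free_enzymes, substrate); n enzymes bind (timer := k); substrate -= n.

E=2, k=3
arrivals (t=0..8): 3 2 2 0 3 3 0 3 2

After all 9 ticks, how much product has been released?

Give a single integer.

t=0: arr=3 -> substrate=1 bound=2 product=0
t=1: arr=2 -> substrate=3 bound=2 product=0
t=2: arr=2 -> substrate=5 bound=2 product=0
t=3: arr=0 -> substrate=3 bound=2 product=2
t=4: arr=3 -> substrate=6 bound=2 product=2
t=5: arr=3 -> substrate=9 bound=2 product=2
t=6: arr=0 -> substrate=7 bound=2 product=4
t=7: arr=3 -> substrate=10 bound=2 product=4
t=8: arr=2 -> substrate=12 bound=2 product=4

Answer: 4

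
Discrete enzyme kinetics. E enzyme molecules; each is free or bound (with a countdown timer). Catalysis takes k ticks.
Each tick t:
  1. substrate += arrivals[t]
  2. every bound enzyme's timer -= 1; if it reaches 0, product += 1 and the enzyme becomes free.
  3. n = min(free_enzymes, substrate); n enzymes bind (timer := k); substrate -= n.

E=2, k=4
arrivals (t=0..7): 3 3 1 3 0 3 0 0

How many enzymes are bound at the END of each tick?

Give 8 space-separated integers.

t=0: arr=3 -> substrate=1 bound=2 product=0
t=1: arr=3 -> substrate=4 bound=2 product=0
t=2: arr=1 -> substrate=5 bound=2 product=0
t=3: arr=3 -> substrate=8 bound=2 product=0
t=4: arr=0 -> substrate=6 bound=2 product=2
t=5: arr=3 -> substrate=9 bound=2 product=2
t=6: arr=0 -> substrate=9 bound=2 product=2
t=7: arr=0 -> substrate=9 bound=2 product=2

Answer: 2 2 2 2 2 2 2 2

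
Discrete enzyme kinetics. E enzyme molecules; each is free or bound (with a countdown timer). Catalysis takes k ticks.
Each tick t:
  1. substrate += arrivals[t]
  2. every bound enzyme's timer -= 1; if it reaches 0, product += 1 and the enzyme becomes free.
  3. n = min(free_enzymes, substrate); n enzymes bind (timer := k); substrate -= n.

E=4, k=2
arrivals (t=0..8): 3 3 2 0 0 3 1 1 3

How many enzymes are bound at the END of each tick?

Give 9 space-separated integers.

t=0: arr=3 -> substrate=0 bound=3 product=0
t=1: arr=3 -> substrate=2 bound=4 product=0
t=2: arr=2 -> substrate=1 bound=4 product=3
t=3: arr=0 -> substrate=0 bound=4 product=4
t=4: arr=0 -> substrate=0 bound=1 product=7
t=5: arr=3 -> substrate=0 bound=3 product=8
t=6: arr=1 -> substrate=0 bound=4 product=8
t=7: arr=1 -> substrate=0 bound=2 product=11
t=8: arr=3 -> substrate=0 bound=4 product=12

Answer: 3 4 4 4 1 3 4 2 4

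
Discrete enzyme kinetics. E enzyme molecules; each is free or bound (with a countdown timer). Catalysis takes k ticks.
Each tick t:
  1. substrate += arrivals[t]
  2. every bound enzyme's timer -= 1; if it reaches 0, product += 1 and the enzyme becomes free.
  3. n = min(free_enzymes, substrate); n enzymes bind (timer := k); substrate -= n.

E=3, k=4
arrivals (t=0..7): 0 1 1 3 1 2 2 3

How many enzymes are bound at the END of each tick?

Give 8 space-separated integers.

t=0: arr=0 -> substrate=0 bound=0 product=0
t=1: arr=1 -> substrate=0 bound=1 product=0
t=2: arr=1 -> substrate=0 bound=2 product=0
t=3: arr=3 -> substrate=2 bound=3 product=0
t=4: arr=1 -> substrate=3 bound=3 product=0
t=5: arr=2 -> substrate=4 bound=3 product=1
t=6: arr=2 -> substrate=5 bound=3 product=2
t=7: arr=3 -> substrate=7 bound=3 product=3

Answer: 0 1 2 3 3 3 3 3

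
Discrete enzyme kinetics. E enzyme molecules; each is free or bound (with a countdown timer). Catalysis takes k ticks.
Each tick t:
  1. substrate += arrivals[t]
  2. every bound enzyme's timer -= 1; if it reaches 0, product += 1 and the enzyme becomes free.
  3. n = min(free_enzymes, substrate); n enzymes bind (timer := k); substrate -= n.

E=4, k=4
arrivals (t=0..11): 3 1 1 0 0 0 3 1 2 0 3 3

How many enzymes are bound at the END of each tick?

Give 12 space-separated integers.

Answer: 3 4 4 4 2 1 4 4 4 4 4 4

Derivation:
t=0: arr=3 -> substrate=0 bound=3 product=0
t=1: arr=1 -> substrate=0 bound=4 product=0
t=2: arr=1 -> substrate=1 bound=4 product=0
t=3: arr=0 -> substrate=1 bound=4 product=0
t=4: arr=0 -> substrate=0 bound=2 product=3
t=5: arr=0 -> substrate=0 bound=1 product=4
t=6: arr=3 -> substrate=0 bound=4 product=4
t=7: arr=1 -> substrate=1 bound=4 product=4
t=8: arr=2 -> substrate=2 bound=4 product=5
t=9: arr=0 -> substrate=2 bound=4 product=5
t=10: arr=3 -> substrate=2 bound=4 product=8
t=11: arr=3 -> substrate=5 bound=4 product=8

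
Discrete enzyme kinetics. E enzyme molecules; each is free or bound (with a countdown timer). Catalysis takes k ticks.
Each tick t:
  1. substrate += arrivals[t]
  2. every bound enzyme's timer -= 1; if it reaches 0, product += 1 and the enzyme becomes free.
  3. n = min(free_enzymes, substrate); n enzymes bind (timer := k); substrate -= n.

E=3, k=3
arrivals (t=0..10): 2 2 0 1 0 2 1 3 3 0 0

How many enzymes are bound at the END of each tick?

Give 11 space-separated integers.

t=0: arr=2 -> substrate=0 bound=2 product=0
t=1: arr=2 -> substrate=1 bound=3 product=0
t=2: arr=0 -> substrate=1 bound=3 product=0
t=3: arr=1 -> substrate=0 bound=3 product=2
t=4: arr=0 -> substrate=0 bound=2 product=3
t=5: arr=2 -> substrate=1 bound=3 product=3
t=6: arr=1 -> substrate=0 bound=3 product=5
t=7: arr=3 -> substrate=3 bound=3 product=5
t=8: arr=3 -> substrate=5 bound=3 product=6
t=9: arr=0 -> substrate=3 bound=3 product=8
t=10: arr=0 -> substrate=3 bound=3 product=8

Answer: 2 3 3 3 2 3 3 3 3 3 3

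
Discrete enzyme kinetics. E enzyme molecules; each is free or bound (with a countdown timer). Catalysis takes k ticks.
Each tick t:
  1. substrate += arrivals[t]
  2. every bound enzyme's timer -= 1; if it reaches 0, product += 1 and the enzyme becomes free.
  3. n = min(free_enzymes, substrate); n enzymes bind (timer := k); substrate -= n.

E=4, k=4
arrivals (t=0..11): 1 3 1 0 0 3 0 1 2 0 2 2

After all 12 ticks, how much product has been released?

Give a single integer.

Answer: 8

Derivation:
t=0: arr=1 -> substrate=0 bound=1 product=0
t=1: arr=3 -> substrate=0 bound=4 product=0
t=2: arr=1 -> substrate=1 bound=4 product=0
t=3: arr=0 -> substrate=1 bound=4 product=0
t=4: arr=0 -> substrate=0 bound=4 product=1
t=5: arr=3 -> substrate=0 bound=4 product=4
t=6: arr=0 -> substrate=0 bound=4 product=4
t=7: arr=1 -> substrate=1 bound=4 product=4
t=8: arr=2 -> substrate=2 bound=4 product=5
t=9: arr=0 -> substrate=0 bound=3 product=8
t=10: arr=2 -> substrate=1 bound=4 product=8
t=11: arr=2 -> substrate=3 bound=4 product=8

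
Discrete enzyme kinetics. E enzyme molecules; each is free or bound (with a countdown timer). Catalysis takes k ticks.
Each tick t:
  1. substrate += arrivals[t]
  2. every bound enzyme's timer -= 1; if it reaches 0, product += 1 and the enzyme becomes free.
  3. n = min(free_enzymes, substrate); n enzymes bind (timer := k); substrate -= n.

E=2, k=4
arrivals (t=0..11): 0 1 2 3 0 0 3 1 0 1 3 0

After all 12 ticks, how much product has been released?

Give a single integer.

Answer: 4

Derivation:
t=0: arr=0 -> substrate=0 bound=0 product=0
t=1: arr=1 -> substrate=0 bound=1 product=0
t=2: arr=2 -> substrate=1 bound=2 product=0
t=3: arr=3 -> substrate=4 bound=2 product=0
t=4: arr=0 -> substrate=4 bound=2 product=0
t=5: arr=0 -> substrate=3 bound=2 product=1
t=6: arr=3 -> substrate=5 bound=2 product=2
t=7: arr=1 -> substrate=6 bound=2 product=2
t=8: arr=0 -> substrate=6 bound=2 product=2
t=9: arr=1 -> substrate=6 bound=2 product=3
t=10: arr=3 -> substrate=8 bound=2 product=4
t=11: arr=0 -> substrate=8 bound=2 product=4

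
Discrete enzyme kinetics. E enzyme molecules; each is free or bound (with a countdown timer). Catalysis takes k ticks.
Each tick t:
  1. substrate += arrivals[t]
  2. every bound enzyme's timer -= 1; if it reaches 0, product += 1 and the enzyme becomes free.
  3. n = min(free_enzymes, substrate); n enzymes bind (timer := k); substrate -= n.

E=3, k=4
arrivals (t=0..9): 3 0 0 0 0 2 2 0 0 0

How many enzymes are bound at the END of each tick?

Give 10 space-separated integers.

Answer: 3 3 3 3 0 2 3 3 3 2

Derivation:
t=0: arr=3 -> substrate=0 bound=3 product=0
t=1: arr=0 -> substrate=0 bound=3 product=0
t=2: arr=0 -> substrate=0 bound=3 product=0
t=3: arr=0 -> substrate=0 bound=3 product=0
t=4: arr=0 -> substrate=0 bound=0 product=3
t=5: arr=2 -> substrate=0 bound=2 product=3
t=6: arr=2 -> substrate=1 bound=3 product=3
t=7: arr=0 -> substrate=1 bound=3 product=3
t=8: arr=0 -> substrate=1 bound=3 product=3
t=9: arr=0 -> substrate=0 bound=2 product=5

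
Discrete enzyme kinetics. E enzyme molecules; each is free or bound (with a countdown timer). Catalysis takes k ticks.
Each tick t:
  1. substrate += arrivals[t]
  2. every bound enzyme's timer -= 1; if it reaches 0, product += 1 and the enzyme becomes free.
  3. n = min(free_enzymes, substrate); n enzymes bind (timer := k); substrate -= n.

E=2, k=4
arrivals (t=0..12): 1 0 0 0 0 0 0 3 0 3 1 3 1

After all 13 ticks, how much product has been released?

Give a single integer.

t=0: arr=1 -> substrate=0 bound=1 product=0
t=1: arr=0 -> substrate=0 bound=1 product=0
t=2: arr=0 -> substrate=0 bound=1 product=0
t=3: arr=0 -> substrate=0 bound=1 product=0
t=4: arr=0 -> substrate=0 bound=0 product=1
t=5: arr=0 -> substrate=0 bound=0 product=1
t=6: arr=0 -> substrate=0 bound=0 product=1
t=7: arr=3 -> substrate=1 bound=2 product=1
t=8: arr=0 -> substrate=1 bound=2 product=1
t=9: arr=3 -> substrate=4 bound=2 product=1
t=10: arr=1 -> substrate=5 bound=2 product=1
t=11: arr=3 -> substrate=6 bound=2 product=3
t=12: arr=1 -> substrate=7 bound=2 product=3

Answer: 3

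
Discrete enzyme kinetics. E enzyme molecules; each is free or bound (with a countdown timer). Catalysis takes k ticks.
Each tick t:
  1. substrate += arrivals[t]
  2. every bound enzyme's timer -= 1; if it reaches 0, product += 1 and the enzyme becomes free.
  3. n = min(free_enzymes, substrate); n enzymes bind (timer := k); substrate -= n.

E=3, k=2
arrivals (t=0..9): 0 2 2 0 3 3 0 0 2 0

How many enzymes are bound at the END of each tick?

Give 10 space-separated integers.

Answer: 0 2 3 2 3 3 3 3 3 2

Derivation:
t=0: arr=0 -> substrate=0 bound=0 product=0
t=1: arr=2 -> substrate=0 bound=2 product=0
t=2: arr=2 -> substrate=1 bound=3 product=0
t=3: arr=0 -> substrate=0 bound=2 product=2
t=4: arr=3 -> substrate=1 bound=3 product=3
t=5: arr=3 -> substrate=3 bound=3 product=4
t=6: arr=0 -> substrate=1 bound=3 product=6
t=7: arr=0 -> substrate=0 bound=3 product=7
t=8: arr=2 -> substrate=0 bound=3 product=9
t=9: arr=0 -> substrate=0 bound=2 product=10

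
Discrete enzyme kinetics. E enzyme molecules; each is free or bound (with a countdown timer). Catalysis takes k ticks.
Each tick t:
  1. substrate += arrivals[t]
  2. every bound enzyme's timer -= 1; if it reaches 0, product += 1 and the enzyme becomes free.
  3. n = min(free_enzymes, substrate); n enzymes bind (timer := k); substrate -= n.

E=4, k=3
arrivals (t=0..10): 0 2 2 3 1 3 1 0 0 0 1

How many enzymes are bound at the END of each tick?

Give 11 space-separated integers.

t=0: arr=0 -> substrate=0 bound=0 product=0
t=1: arr=2 -> substrate=0 bound=2 product=0
t=2: arr=2 -> substrate=0 bound=4 product=0
t=3: arr=3 -> substrate=3 bound=4 product=0
t=4: arr=1 -> substrate=2 bound=4 product=2
t=5: arr=3 -> substrate=3 bound=4 product=4
t=6: arr=1 -> substrate=4 bound=4 product=4
t=7: arr=0 -> substrate=2 bound=4 product=6
t=8: arr=0 -> substrate=0 bound=4 product=8
t=9: arr=0 -> substrate=0 bound=4 product=8
t=10: arr=1 -> substrate=0 bound=3 product=10

Answer: 0 2 4 4 4 4 4 4 4 4 3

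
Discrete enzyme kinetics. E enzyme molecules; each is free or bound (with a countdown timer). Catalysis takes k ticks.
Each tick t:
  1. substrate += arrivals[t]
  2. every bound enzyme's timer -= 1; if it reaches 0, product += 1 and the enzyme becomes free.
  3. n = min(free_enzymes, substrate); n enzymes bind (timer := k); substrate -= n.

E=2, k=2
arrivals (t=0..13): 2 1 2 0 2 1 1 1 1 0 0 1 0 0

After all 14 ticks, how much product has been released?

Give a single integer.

Answer: 12

Derivation:
t=0: arr=2 -> substrate=0 bound=2 product=0
t=1: arr=1 -> substrate=1 bound=2 product=0
t=2: arr=2 -> substrate=1 bound=2 product=2
t=3: arr=0 -> substrate=1 bound=2 product=2
t=4: arr=2 -> substrate=1 bound=2 product=4
t=5: arr=1 -> substrate=2 bound=2 product=4
t=6: arr=1 -> substrate=1 bound=2 product=6
t=7: arr=1 -> substrate=2 bound=2 product=6
t=8: arr=1 -> substrate=1 bound=2 product=8
t=9: arr=0 -> substrate=1 bound=2 product=8
t=10: arr=0 -> substrate=0 bound=1 product=10
t=11: arr=1 -> substrate=0 bound=2 product=10
t=12: arr=0 -> substrate=0 bound=1 product=11
t=13: arr=0 -> substrate=0 bound=0 product=12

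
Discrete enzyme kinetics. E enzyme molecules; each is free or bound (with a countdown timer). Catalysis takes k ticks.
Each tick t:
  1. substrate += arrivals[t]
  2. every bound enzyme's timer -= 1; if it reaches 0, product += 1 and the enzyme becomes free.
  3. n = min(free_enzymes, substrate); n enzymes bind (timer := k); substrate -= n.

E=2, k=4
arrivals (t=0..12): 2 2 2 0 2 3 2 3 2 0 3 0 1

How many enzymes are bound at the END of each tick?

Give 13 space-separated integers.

Answer: 2 2 2 2 2 2 2 2 2 2 2 2 2

Derivation:
t=0: arr=2 -> substrate=0 bound=2 product=0
t=1: arr=2 -> substrate=2 bound=2 product=0
t=2: arr=2 -> substrate=4 bound=2 product=0
t=3: arr=0 -> substrate=4 bound=2 product=0
t=4: arr=2 -> substrate=4 bound=2 product=2
t=5: arr=3 -> substrate=7 bound=2 product=2
t=6: arr=2 -> substrate=9 bound=2 product=2
t=7: arr=3 -> substrate=12 bound=2 product=2
t=8: arr=2 -> substrate=12 bound=2 product=4
t=9: arr=0 -> substrate=12 bound=2 product=4
t=10: arr=3 -> substrate=15 bound=2 product=4
t=11: arr=0 -> substrate=15 bound=2 product=4
t=12: arr=1 -> substrate=14 bound=2 product=6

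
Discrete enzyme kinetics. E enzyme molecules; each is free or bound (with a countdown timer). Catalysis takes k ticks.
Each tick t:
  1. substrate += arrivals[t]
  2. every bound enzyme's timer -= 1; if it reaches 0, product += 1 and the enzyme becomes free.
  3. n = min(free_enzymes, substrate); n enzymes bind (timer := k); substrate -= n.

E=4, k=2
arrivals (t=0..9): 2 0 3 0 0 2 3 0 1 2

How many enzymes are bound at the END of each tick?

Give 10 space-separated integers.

t=0: arr=2 -> substrate=0 bound=2 product=0
t=1: arr=0 -> substrate=0 bound=2 product=0
t=2: arr=3 -> substrate=0 bound=3 product=2
t=3: arr=0 -> substrate=0 bound=3 product=2
t=4: arr=0 -> substrate=0 bound=0 product=5
t=5: arr=2 -> substrate=0 bound=2 product=5
t=6: arr=3 -> substrate=1 bound=4 product=5
t=7: arr=0 -> substrate=0 bound=3 product=7
t=8: arr=1 -> substrate=0 bound=2 product=9
t=9: arr=2 -> substrate=0 bound=3 product=10

Answer: 2 2 3 3 0 2 4 3 2 3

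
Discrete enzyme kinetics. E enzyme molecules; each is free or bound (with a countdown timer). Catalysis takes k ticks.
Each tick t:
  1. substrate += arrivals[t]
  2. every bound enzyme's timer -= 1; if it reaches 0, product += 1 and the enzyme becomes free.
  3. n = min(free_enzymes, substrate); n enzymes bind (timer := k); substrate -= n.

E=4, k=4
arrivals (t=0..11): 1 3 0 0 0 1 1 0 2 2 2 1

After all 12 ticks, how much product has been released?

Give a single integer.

Answer: 6

Derivation:
t=0: arr=1 -> substrate=0 bound=1 product=0
t=1: arr=3 -> substrate=0 bound=4 product=0
t=2: arr=0 -> substrate=0 bound=4 product=0
t=3: arr=0 -> substrate=0 bound=4 product=0
t=4: arr=0 -> substrate=0 bound=3 product=1
t=5: arr=1 -> substrate=0 bound=1 product=4
t=6: arr=1 -> substrate=0 bound=2 product=4
t=7: arr=0 -> substrate=0 bound=2 product=4
t=8: arr=2 -> substrate=0 bound=4 product=4
t=9: arr=2 -> substrate=1 bound=4 product=5
t=10: arr=2 -> substrate=2 bound=4 product=6
t=11: arr=1 -> substrate=3 bound=4 product=6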